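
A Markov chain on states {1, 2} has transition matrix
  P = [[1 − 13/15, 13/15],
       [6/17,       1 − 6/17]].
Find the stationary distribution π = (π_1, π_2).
π_1 = 90/311, π_2 = 221/311

Solve πP = π with π_1 + π_2 = 1. From πP = π: π_1 · (1 − 13/15) + π_2 · 6/17 = π_1 ⇒ π_2 · 6/17 = π_1 · 13/15 ⇒ π_2/π_1 = (13/15)/(6/17) = 221/90. Together with π_1 + π_2 = 1:
  π_1 = (6/17)/(13/15 + 6/17) = (6/17)/(311/255) = 90/311,
  π_2 = (13/15)/(13/15 + 6/17) = (13/15)/(311/255) = 221/311.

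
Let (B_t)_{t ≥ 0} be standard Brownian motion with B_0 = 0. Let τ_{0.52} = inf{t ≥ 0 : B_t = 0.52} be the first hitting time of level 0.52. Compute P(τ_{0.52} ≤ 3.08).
P(τ_{0.52} ≤ 3.08) = 2(1 − Φ(0.52/√3.08)) = 2(1 − Φ(0.2963)) ≈ 0.7670

By the reflection principle for standard BM, P(τ_b ≤ t) = 2 · P(B_t ≥ b). Since B_t ~ N(0, t), P(B_t ≥ 0.52) = 1 − Φ(0.52/√t) = 1 − Φ(0.52/√3.08) = 1 − Φ(0.2963) ≈ 0.38350. Doubling: P(τ_{0.52} ≤ 3.08) ≈ 2 · 0.38350 = 0.76700 ≈ 0.7670.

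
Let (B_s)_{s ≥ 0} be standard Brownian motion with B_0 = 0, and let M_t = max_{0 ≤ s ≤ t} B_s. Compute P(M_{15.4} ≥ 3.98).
P(M_{15.4} ≥ 3.98) = 2·P(B_{15.4} ≥ 3.98) = 2(1 − Φ(3.98/√15.4)) ≈ 0.3105

By the reflection principle for Brownian motion, P(M_t ≥ a) = 2 · P(B_t ≥ a) for a ≥ 0. Since B_t ~ N(0, t), P(B_t ≥ 3.98) = 1 − Φ(3.98/√t) = 1 − Φ(3.98/√15.4) = 1 − Φ(1.0142). So
  P(M_{15.4} ≥ 3.98) = 2(1 − Φ(1.0142)) ≈ 0.3105.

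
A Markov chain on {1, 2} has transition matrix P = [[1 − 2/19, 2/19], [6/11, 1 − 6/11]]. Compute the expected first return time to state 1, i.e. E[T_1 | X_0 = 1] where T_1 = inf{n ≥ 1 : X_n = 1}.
E[T_1 | X_0 = 1] = 1/π_1 = 68/57

For an irreducible recurrent Markov chain with stationary distribution π, E[T_i | X_0 = i] = 1/π_i (Kac's formula). Here π_1 = (6/11)/(2/19 + 6/11) = (6/11)/(136/209) = 57/68, so E[T_1 | X_0 = 1] = 1/π_1 = (2/19 + 6/11)/(6/11) = (136/209)/(6/11) = 68/57.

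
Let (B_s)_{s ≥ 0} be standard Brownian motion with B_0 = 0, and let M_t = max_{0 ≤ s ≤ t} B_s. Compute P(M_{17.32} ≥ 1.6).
P(M_{17.32} ≥ 1.6) = 2·P(B_{17.32} ≥ 1.6) = 2(1 − Φ(1.6/√17.32)) ≈ 0.7006

By the reflection principle for Brownian motion, P(M_t ≥ a) = 2 · P(B_t ≥ a) for a ≥ 0. Since B_t ~ N(0, t), P(B_t ≥ 1.6) = 1 − Φ(1.6/√t) = 1 − Φ(1.6/√17.32) = 1 − Φ(0.3845). So
  P(M_{17.32} ≥ 1.6) = 2(1 − Φ(0.3845)) ≈ 0.7006.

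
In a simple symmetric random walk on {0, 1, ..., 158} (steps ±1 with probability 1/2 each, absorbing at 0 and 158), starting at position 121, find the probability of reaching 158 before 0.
P(hit 158 before 0) = 121/158

Let u_k = P(hit 158 before 0 | start at k). Then u_0 = 0, u_158 = 1, and u_k = u_{k-1}/2 + u_{k+1}/2 for 1 ≤ k ≤ 157. This harmonic recurrence is solved by u_k = k/158, giving u_121 = 121/158.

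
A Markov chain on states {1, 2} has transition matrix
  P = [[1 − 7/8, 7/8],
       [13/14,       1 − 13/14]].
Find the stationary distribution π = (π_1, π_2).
π_1 = 52/101, π_2 = 49/101

Solve πP = π with π_1 + π_2 = 1. From πP = π: π_1 · (1 − 7/8) + π_2 · 13/14 = π_1 ⇒ π_2 · 13/14 = π_1 · 7/8 ⇒ π_2/π_1 = (7/8)/(13/14) = 49/52. Together with π_1 + π_2 = 1:
  π_1 = (13/14)/(7/8 + 13/14) = (13/14)/(101/56) = 52/101,
  π_2 = (7/8)/(7/8 + 13/14) = (7/8)/(101/56) = 49/101.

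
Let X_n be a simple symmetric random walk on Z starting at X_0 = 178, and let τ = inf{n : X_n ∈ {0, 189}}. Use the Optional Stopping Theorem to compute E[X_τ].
E[X_τ] = 178

X_n is a martingale and τ is a bounded-mean stopping time (indeed τ is finite a.s. with bounded expectation since the walk is in a bounded region). By the OST, E[X_τ] = E[X_0] = 178. Equivalently: E[X_τ] = 189 · P(hit 189 first) + 0 · P(hit 0 first) = 189 · (178/189) = 178.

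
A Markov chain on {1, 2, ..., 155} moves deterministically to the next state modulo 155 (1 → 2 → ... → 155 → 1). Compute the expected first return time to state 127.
E[T_127 | X_0 = 127] = 155

The chain cycles deterministically, so starting at state 127 it returns in exactly 155 steps. Equivalently, the stationary distribution is uniform π_j = 1/155 for every state j, so by Kac's formula E[T_127] = 1/π_127 = 155.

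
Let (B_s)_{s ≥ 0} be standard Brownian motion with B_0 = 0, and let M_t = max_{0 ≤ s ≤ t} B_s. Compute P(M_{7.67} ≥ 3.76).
P(M_{7.67} ≥ 3.76) = 2·P(B_{7.67} ≥ 3.76) = 2(1 − Φ(3.76/√7.67)) ≈ 0.1746

By the reflection principle for Brownian motion, P(M_t ≥ a) = 2 · P(B_t ≥ a) for a ≥ 0. Since B_t ~ N(0, t), P(B_t ≥ 3.76) = 1 − Φ(3.76/√t) = 1 − Φ(3.76/√7.67) = 1 − Φ(1.3577). So
  P(M_{7.67} ≥ 3.76) = 2(1 − Φ(1.3577)) ≈ 0.1746.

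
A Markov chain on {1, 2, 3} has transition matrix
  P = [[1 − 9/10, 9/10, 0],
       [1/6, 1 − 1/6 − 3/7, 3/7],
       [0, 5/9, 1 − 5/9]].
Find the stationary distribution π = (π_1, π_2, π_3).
π = (175/1849, 945/1849, 729/1849)

This is a birth-death chain on three states, which satisfies detailed balance: π_1 · P_{12} = π_2 · P_{21} and π_2 · P_{23} = π_3 · P_{32}.
From π_1 · 9/10 = π_2 · 1/6: π_2/π_1 = (9/10)/(1/6) = 27/5.
From π_2 · 3/7 = π_3 · 5/9: π_3/π_2 = (3/7)/(5/9) = 27/35.
Take π_1 proportional to 1; then unnormalized π = (1, 27/5, 729/175). Normalize by dividing by the sum 1849/175:
  π = (175/1849, 945/1849, 729/1849).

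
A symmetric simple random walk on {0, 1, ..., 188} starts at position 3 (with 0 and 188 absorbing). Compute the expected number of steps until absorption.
E[τ | X_0 = 3] = 555

Let v_k = E[τ | X_0 = k]. Boundary: v_0 = v_188 = 0. Recurrence: v_k = 1 + (v_{k-1} + v_{k+1})/2 for 1 ≤ k ≤ 187. The particular solution to v_k − (v_{k-1} + v_{k+1})/2 = 1 is v_k = −k^2. Adding homogeneous solution A + B k and matching boundaries gives v_k = k (188 − k). Substituting k = 3: v_3 = 3 · 185 = 555.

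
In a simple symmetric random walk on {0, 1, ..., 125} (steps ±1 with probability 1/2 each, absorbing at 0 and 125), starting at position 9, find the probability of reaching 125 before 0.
P(hit 125 before 0) = 9/125

Let u_k = P(hit 125 before 0 | start at k). Then u_0 = 0, u_125 = 1, and u_k = u_{k-1}/2 + u_{k+1}/2 for 1 ≤ k ≤ 124. This harmonic recurrence is solved by u_k = k/125, giving u_9 = 9/125.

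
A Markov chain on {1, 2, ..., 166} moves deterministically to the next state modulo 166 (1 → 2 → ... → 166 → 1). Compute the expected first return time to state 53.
E[T_53 | X_0 = 53] = 166

The chain cycles deterministically, so starting at state 53 it returns in exactly 166 steps. Equivalently, the stationary distribution is uniform π_j = 1/166 for every state j, so by Kac's formula E[T_53] = 1/π_53 = 166.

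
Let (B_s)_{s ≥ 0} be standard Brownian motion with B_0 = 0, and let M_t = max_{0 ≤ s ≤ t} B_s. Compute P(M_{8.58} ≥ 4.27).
P(M_{8.58} ≥ 4.27) = 2·P(B_{8.58} ≥ 4.27) = 2(1 − Φ(4.27/√8.58)) ≈ 0.1449

By the reflection principle for Brownian motion, P(M_t ≥ a) = 2 · P(B_t ≥ a) for a ≥ 0. Since B_t ~ N(0, t), P(B_t ≥ 4.27) = 1 − Φ(4.27/√t) = 1 − Φ(4.27/√8.58) = 1 − Φ(1.4578). So
  P(M_{8.58} ≥ 4.27) = 2(1 − Φ(1.4578)) ≈ 0.1449.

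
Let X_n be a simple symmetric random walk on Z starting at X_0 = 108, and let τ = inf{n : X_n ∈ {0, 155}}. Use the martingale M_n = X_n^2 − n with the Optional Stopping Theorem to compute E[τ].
E[τ] = 5076

M_n = X_n^2 − n is a martingale (since E[X_{n+1}^2 | F_n] = X_n^2 + 1). By OST (τ has finite mean in a bounded region), E[M_τ] = E[M_0] = X_0^2 − 0 = 108^2 = 11664. Also E[M_τ] = E[X_τ^2] − E[τ]. The walk exits at 0 or 155, with P(hit 155 first) = 108/155, so E[X_τ^2] = 155^2 · 108/155 + 0 = 16740. Thus E[τ] = E[X_τ^2] − E[M_τ] = 16740 − 11664 = 5076 = 108(155 − 108) = 5076.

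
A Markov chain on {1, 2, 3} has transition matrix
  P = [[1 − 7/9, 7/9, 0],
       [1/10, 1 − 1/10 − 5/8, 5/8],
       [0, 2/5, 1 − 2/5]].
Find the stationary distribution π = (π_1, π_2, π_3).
π = (72/1507, 560/1507, 875/1507)

This is a birth-death chain on three states, which satisfies detailed balance: π_1 · P_{12} = π_2 · P_{21} and π_2 · P_{23} = π_3 · P_{32}.
From π_1 · 7/9 = π_2 · 1/10: π_2/π_1 = (7/9)/(1/10) = 70/9.
From π_2 · 5/8 = π_3 · 2/5: π_3/π_2 = (5/8)/(2/5) = 25/16.
Take π_1 proportional to 1; then unnormalized π = (1, 70/9, 875/72). Normalize by dividing by the sum 1507/72:
  π = (72/1507, 560/1507, 875/1507).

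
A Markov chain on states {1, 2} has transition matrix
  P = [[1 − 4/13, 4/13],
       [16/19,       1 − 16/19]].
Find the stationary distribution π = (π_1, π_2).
π_1 = 52/71, π_2 = 19/71

Solve πP = π with π_1 + π_2 = 1. From πP = π: π_1 · (1 − 4/13) + π_2 · 16/19 = π_1 ⇒ π_2 · 16/19 = π_1 · 4/13 ⇒ π_2/π_1 = (4/13)/(16/19) = 19/52. Together with π_1 + π_2 = 1:
  π_1 = (16/19)/(4/13 + 16/19) = (16/19)/(284/247) = 52/71,
  π_2 = (4/13)/(4/13 + 16/19) = (4/13)/(284/247) = 19/71.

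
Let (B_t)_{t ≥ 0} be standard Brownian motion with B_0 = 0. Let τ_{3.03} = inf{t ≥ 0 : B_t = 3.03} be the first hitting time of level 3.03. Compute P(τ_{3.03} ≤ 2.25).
P(τ_{3.03} ≤ 2.25) = 2(1 − Φ(3.03/√2.25)) = 2(1 − Φ(2.0200)) ≈ 0.0434

By the reflection principle for standard BM, P(τ_b ≤ t) = 2 · P(B_t ≥ b). Since B_t ~ N(0, t), P(B_t ≥ 3.03) = 1 − Φ(3.03/√t) = 1 − Φ(3.03/√2.25) = 1 − Φ(2.0200) ≈ 0.02169. Doubling: P(τ_{3.03} ≤ 2.25) ≈ 2 · 0.02169 = 0.04338 ≈ 0.0434.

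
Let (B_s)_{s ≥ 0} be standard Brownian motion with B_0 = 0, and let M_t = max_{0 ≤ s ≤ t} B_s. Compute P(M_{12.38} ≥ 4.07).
P(M_{12.38} ≥ 4.07) = 2·P(B_{12.38} ≥ 4.07) = 2(1 − Φ(4.07/√12.38)) ≈ 0.2474

By the reflection principle for Brownian motion, P(M_t ≥ a) = 2 · P(B_t ≥ a) for a ≥ 0. Since B_t ~ N(0, t), P(B_t ≥ 4.07) = 1 − Φ(4.07/√t) = 1 − Φ(4.07/√12.38) = 1 − Φ(1.1567). So
  P(M_{12.38} ≥ 4.07) = 2(1 − Φ(1.1567)) ≈ 0.2474.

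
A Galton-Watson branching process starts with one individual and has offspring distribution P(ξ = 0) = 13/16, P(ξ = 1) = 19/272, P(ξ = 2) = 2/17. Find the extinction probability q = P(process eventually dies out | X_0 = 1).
q = 1

Mean offspring μ = 0·13/16 + 1·19/272 + 2·2/17 = 83/272 ≤ 1. For μ ≤ 1 with offspring not concentrated at 1, the Galton-Watson process goes extinct almost surely, so q = 1.
(Algebraic check: The pgf is f(s) = 13/16 + 19/272·s + 2/17·s². The extinction probability q is the smallest fixed point of f in [0, 1]. Setting s = f(s):
  2/17·s² + (19/272 − 1)·s + 13/16 = 0
  2/17·s² − (13/16 + 2/17)·s + 13/16 = 0
which factors as (s − 1)·(2/17·s − 13/16) = 0, giving roots s = 1 and s = (13/16)/(2/17) = 221/32. Since 221/32 ≥ 1, the smallest root in [0, 1] is s = 1.)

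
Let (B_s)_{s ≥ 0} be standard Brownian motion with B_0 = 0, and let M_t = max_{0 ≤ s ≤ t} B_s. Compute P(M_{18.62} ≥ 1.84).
P(M_{18.62} ≥ 1.84) = 2·P(B_{18.62} ≥ 1.84) = 2(1 − Φ(1.84/√18.62)) ≈ 0.6698

By the reflection principle for Brownian motion, P(M_t ≥ a) = 2 · P(B_t ≥ a) for a ≥ 0. Since B_t ~ N(0, t), P(B_t ≥ 1.84) = 1 − Φ(1.84/√t) = 1 − Φ(1.84/√18.62) = 1 − Φ(0.4264). So
  P(M_{18.62} ≥ 1.84) = 2(1 − Φ(0.4264)) ≈ 0.6698.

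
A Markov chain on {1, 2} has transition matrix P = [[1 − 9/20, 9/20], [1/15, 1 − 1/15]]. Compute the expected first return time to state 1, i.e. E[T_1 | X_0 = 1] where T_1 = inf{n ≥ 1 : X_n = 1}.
E[T_1 | X_0 = 1] = 1/π_1 = 31/4

For an irreducible recurrent Markov chain with stationary distribution π, E[T_i | X_0 = i] = 1/π_i (Kac's formula). Here π_1 = (1/15)/(9/20 + 1/15) = (1/15)/(31/60) = 4/31, so E[T_1 | X_0 = 1] = 1/π_1 = (9/20 + 1/15)/(1/15) = (31/60)/(1/15) = 31/4.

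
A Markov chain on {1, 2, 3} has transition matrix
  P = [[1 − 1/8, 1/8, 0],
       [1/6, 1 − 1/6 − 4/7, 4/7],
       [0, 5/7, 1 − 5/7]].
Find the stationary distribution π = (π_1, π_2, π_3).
π = (20/47, 15/47, 12/47)

This is a birth-death chain on three states, which satisfies detailed balance: π_1 · P_{12} = π_2 · P_{21} and π_2 · P_{23} = π_3 · P_{32}.
From π_1 · 1/8 = π_2 · 1/6: π_2/π_1 = (1/8)/(1/6) = 3/4.
From π_2 · 4/7 = π_3 · 5/7: π_3/π_2 = (4/7)/(5/7) = 4/5.
Take π_1 proportional to 1; then unnormalized π = (1, 3/4, 3/5). Normalize by dividing by the sum 47/20:
  π = (20/47, 15/47, 12/47).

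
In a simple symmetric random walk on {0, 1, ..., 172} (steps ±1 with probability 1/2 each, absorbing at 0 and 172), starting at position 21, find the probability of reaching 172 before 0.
P(hit 172 before 0) = 21/172

Let u_k = P(hit 172 before 0 | start at k). Then u_0 = 0, u_172 = 1, and u_k = u_{k-1}/2 + u_{k+1}/2 for 1 ≤ k ≤ 171. This harmonic recurrence is solved by u_k = k/172, giving u_21 = 21/172.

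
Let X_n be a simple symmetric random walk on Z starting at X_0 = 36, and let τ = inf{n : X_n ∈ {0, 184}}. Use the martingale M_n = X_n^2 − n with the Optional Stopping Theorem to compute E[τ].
E[τ] = 5328

M_n = X_n^2 − n is a martingale (since E[X_{n+1}^2 | F_n] = X_n^2 + 1). By OST (τ has finite mean in a bounded region), E[M_τ] = E[M_0] = X_0^2 − 0 = 36^2 = 1296. Also E[M_τ] = E[X_τ^2] − E[τ]. The walk exits at 0 or 184, with P(hit 184 first) = 36/184, so E[X_τ^2] = 184^2 · 36/184 + 0 = 6624. Thus E[τ] = E[X_τ^2] − E[M_τ] = 6624 − 1296 = 5328 = 36(184 − 36) = 5328.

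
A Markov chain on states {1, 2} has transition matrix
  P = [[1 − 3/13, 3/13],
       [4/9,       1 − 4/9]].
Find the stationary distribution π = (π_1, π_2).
π_1 = 52/79, π_2 = 27/79

Solve πP = π with π_1 + π_2 = 1. From πP = π: π_1 · (1 − 3/13) + π_2 · 4/9 = π_1 ⇒ π_2 · 4/9 = π_1 · 3/13 ⇒ π_2/π_1 = (3/13)/(4/9) = 27/52. Together with π_1 + π_2 = 1:
  π_1 = (4/9)/(3/13 + 4/9) = (4/9)/(79/117) = 52/79,
  π_2 = (3/13)/(3/13 + 4/9) = (3/13)/(79/117) = 27/79.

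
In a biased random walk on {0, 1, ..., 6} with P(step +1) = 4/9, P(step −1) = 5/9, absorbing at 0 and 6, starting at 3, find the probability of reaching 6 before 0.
P(hit 6 before 0) = (1 − (5/4)^3) / (1 − (5/4)^6) = 64/189

Let u_k denote P(reach 6 before 0 | start at k). Boundary: u_0 = 0, u_6 = 1. Recurrence: u_k = 4/9·u_{k+1} + 5/9·u_{k-1} for 1 ≤ k ≤ 5. Try u_k = A + B·r^k with r = q/p = (5/9)/(4/9) = 5/4. Substitution satisfies the recurrence; boundary conditions give:
  u_k = (1 − r^k) / (1 − r^N) = (1 − (5/4)^3) / (1 − (5/4)^6) = 64/189.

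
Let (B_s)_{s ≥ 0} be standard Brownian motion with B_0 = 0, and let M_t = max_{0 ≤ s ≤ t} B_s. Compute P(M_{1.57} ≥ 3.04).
P(M_{1.57} ≥ 3.04) = 2·P(B_{1.57} ≥ 3.04) = 2(1 − Φ(3.04/√1.57)) ≈ 0.0153

By the reflection principle for Brownian motion, P(M_t ≥ a) = 2 · P(B_t ≥ a) for a ≥ 0. Since B_t ~ N(0, t), P(B_t ≥ 3.04) = 1 − Φ(3.04/√t) = 1 − Φ(3.04/√1.57) = 1 − Φ(2.4262). So
  P(M_{1.57} ≥ 3.04) = 2(1 − Φ(2.4262)) ≈ 0.0153.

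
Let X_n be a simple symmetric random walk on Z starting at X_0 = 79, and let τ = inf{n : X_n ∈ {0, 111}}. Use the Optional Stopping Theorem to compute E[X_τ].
E[X_τ] = 79

X_n is a martingale and τ is a bounded-mean stopping time (indeed τ is finite a.s. with bounded expectation since the walk is in a bounded region). By the OST, E[X_τ] = E[X_0] = 79. Equivalently: E[X_τ] = 111 · P(hit 111 first) + 0 · P(hit 0 first) = 111 · (79/111) = 79.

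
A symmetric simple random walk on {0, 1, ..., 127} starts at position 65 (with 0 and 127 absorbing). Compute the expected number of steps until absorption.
E[τ | X_0 = 65] = 4030

Let v_k = E[τ | X_0 = k]. Boundary: v_0 = v_127 = 0. Recurrence: v_k = 1 + (v_{k-1} + v_{k+1})/2 for 1 ≤ k ≤ 126. The particular solution to v_k − (v_{k-1} + v_{k+1})/2 = 1 is v_k = −k^2. Adding homogeneous solution A + B k and matching boundaries gives v_k = k (127 − k). Substituting k = 65: v_65 = 65 · 62 = 4030.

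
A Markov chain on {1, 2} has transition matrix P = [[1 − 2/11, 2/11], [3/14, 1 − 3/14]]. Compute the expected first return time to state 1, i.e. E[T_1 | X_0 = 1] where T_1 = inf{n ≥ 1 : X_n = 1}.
E[T_1 | X_0 = 1] = 1/π_1 = 61/33

For an irreducible recurrent Markov chain with stationary distribution π, E[T_i | X_0 = i] = 1/π_i (Kac's formula). Here π_1 = (3/14)/(2/11 + 3/14) = (3/14)/(61/154) = 33/61, so E[T_1 | X_0 = 1] = 1/π_1 = (2/11 + 3/14)/(3/14) = (61/154)/(3/14) = 61/33.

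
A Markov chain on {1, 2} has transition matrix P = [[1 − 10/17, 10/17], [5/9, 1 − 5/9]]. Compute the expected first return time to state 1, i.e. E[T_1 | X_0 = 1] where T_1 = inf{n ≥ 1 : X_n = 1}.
E[T_1 | X_0 = 1] = 1/π_1 = 35/17

For an irreducible recurrent Markov chain with stationary distribution π, E[T_i | X_0 = i] = 1/π_i (Kac's formula). Here π_1 = (5/9)/(10/17 + 5/9) = (5/9)/(175/153) = 17/35, so E[T_1 | X_0 = 1] = 1/π_1 = (10/17 + 5/9)/(5/9) = (175/153)/(5/9) = 35/17.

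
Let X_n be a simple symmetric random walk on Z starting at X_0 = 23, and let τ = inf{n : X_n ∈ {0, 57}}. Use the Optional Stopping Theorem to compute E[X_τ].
E[X_τ] = 23

X_n is a martingale and τ is a bounded-mean stopping time (indeed τ is finite a.s. with bounded expectation since the walk is in a bounded region). By the OST, E[X_τ] = E[X_0] = 23. Equivalently: E[X_τ] = 57 · P(hit 57 first) + 0 · P(hit 0 first) = 57 · (23/57) = 23.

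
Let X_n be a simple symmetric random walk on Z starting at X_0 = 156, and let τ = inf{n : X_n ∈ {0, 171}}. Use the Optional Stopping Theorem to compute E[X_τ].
E[X_τ] = 156

X_n is a martingale and τ is a bounded-mean stopping time (indeed τ is finite a.s. with bounded expectation since the walk is in a bounded region). By the OST, E[X_τ] = E[X_0] = 156. Equivalently: E[X_τ] = 171 · P(hit 171 first) + 0 · P(hit 0 first) = 171 · (156/171) = 156.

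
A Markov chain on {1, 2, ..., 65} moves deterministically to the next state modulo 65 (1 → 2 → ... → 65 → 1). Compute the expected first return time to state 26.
E[T_26 | X_0 = 26] = 65

The chain cycles deterministically, so starting at state 26 it returns in exactly 65 steps. Equivalently, the stationary distribution is uniform π_j = 1/65 for every state j, so by Kac's formula E[T_26] = 1/π_26 = 65.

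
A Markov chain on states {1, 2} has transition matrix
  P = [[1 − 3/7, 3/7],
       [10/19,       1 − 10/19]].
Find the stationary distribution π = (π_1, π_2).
π_1 = 70/127, π_2 = 57/127

Solve πP = π with π_1 + π_2 = 1. From πP = π: π_1 · (1 − 3/7) + π_2 · 10/19 = π_1 ⇒ π_2 · 10/19 = π_1 · 3/7 ⇒ π_2/π_1 = (3/7)/(10/19) = 57/70. Together with π_1 + π_2 = 1:
  π_1 = (10/19)/(3/7 + 10/19) = (10/19)/(127/133) = 70/127,
  π_2 = (3/7)/(3/7 + 10/19) = (3/7)/(127/133) = 57/127.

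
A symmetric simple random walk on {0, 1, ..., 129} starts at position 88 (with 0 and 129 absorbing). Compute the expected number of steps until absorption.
E[τ | X_0 = 88] = 3608

Let v_k = E[τ | X_0 = k]. Boundary: v_0 = v_129 = 0. Recurrence: v_k = 1 + (v_{k-1} + v_{k+1})/2 for 1 ≤ k ≤ 128. The particular solution to v_k − (v_{k-1} + v_{k+1})/2 = 1 is v_k = −k^2. Adding homogeneous solution A + B k and matching boundaries gives v_k = k (129 − k). Substituting k = 88: v_88 = 88 · 41 = 3608.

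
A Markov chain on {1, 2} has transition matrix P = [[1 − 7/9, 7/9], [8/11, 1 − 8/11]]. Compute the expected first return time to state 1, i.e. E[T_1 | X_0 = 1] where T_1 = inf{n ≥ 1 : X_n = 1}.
E[T_1 | X_0 = 1] = 1/π_1 = 149/72

For an irreducible recurrent Markov chain with stationary distribution π, E[T_i | X_0 = i] = 1/π_i (Kac's formula). Here π_1 = (8/11)/(7/9 + 8/11) = (8/11)/(149/99) = 72/149, so E[T_1 | X_0 = 1] = 1/π_1 = (7/9 + 8/11)/(8/11) = (149/99)/(8/11) = 149/72.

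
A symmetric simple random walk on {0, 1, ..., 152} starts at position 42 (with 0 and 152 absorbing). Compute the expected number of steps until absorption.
E[τ | X_0 = 42] = 4620

Let v_k = E[τ | X_0 = k]. Boundary: v_0 = v_152 = 0. Recurrence: v_k = 1 + (v_{k-1} + v_{k+1})/2 for 1 ≤ k ≤ 151. The particular solution to v_k − (v_{k-1} + v_{k+1})/2 = 1 is v_k = −k^2. Adding homogeneous solution A + B k and matching boundaries gives v_k = k (152 − k). Substituting k = 42: v_42 = 42 · 110 = 4620.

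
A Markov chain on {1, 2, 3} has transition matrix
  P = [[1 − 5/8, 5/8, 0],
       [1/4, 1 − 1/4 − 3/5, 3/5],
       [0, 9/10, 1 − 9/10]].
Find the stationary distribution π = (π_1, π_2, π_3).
π = (6/31, 15/31, 10/31)

This is a birth-death chain on three states, which satisfies detailed balance: π_1 · P_{12} = π_2 · P_{21} and π_2 · P_{23} = π_3 · P_{32}.
From π_1 · 5/8 = π_2 · 1/4: π_2/π_1 = (5/8)/(1/4) = 5/2.
From π_2 · 3/5 = π_3 · 9/10: π_3/π_2 = (3/5)/(9/10) = 2/3.
Take π_1 proportional to 1; then unnormalized π = (1, 5/2, 5/3). Normalize by dividing by the sum 31/6:
  π = (6/31, 15/31, 10/31).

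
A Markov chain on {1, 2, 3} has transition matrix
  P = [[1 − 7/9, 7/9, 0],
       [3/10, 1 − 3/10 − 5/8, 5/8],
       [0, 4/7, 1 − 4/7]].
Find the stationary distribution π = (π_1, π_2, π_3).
π = (432/2777, 1120/2777, 1225/2777)

This is a birth-death chain on three states, which satisfies detailed balance: π_1 · P_{12} = π_2 · P_{21} and π_2 · P_{23} = π_3 · P_{32}.
From π_1 · 7/9 = π_2 · 3/10: π_2/π_1 = (7/9)/(3/10) = 70/27.
From π_2 · 5/8 = π_3 · 4/7: π_3/π_2 = (5/8)/(4/7) = 35/32.
Take π_1 proportional to 1; then unnormalized π = (1, 70/27, 1225/432). Normalize by dividing by the sum 2777/432:
  π = (432/2777, 1120/2777, 1225/2777).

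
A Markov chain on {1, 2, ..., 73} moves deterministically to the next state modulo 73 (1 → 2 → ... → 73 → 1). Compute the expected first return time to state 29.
E[T_29 | X_0 = 29] = 73

The chain cycles deterministically, so starting at state 29 it returns in exactly 73 steps. Equivalently, the stationary distribution is uniform π_j = 1/73 for every state j, so by Kac's formula E[T_29] = 1/π_29 = 73.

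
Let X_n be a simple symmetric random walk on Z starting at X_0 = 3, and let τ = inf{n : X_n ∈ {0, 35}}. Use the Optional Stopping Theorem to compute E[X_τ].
E[X_τ] = 3

X_n is a martingale and τ is a bounded-mean stopping time (indeed τ is finite a.s. with bounded expectation since the walk is in a bounded region). By the OST, E[X_τ] = E[X_0] = 3. Equivalently: E[X_τ] = 35 · P(hit 35 first) + 0 · P(hit 0 first) = 35 · (3/35) = 3.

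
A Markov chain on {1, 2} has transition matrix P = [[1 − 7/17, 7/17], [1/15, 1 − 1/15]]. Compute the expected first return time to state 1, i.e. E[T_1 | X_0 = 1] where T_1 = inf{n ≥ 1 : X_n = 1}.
E[T_1 | X_0 = 1] = 1/π_1 = 122/17

For an irreducible recurrent Markov chain with stationary distribution π, E[T_i | X_0 = i] = 1/π_i (Kac's formula). Here π_1 = (1/15)/(7/17 + 1/15) = (1/15)/(122/255) = 17/122, so E[T_1 | X_0 = 1] = 1/π_1 = (7/17 + 1/15)/(1/15) = (122/255)/(1/15) = 122/17.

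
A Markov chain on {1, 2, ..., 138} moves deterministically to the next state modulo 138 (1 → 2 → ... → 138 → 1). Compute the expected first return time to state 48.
E[T_48 | X_0 = 48] = 138

The chain cycles deterministically, so starting at state 48 it returns in exactly 138 steps. Equivalently, the stationary distribution is uniform π_j = 1/138 for every state j, so by Kac's formula E[T_48] = 1/π_48 = 138.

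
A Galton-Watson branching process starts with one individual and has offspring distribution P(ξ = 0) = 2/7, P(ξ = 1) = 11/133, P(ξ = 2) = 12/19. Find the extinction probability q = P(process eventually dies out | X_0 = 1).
q = 19/42

The pgf is f(s) = 2/7 + 11/133·s + 12/19·s². The extinction probability q is the smallest fixed point of f in [0, 1]. Setting s = f(s):
  12/19·s² + (11/133 − 1)·s + 2/7 = 0
  12/19·s² − (2/7 + 12/19)·s + 2/7 = 0
which factors as (s − 1)·(12/19·s − 2/7) = 0, giving roots s = 1 and s = (2/7)/(12/19) = 19/42.
Mean offspring μ = 11/133 + 2·12/19 = 179/133 > 1 (supercritical), so q < 1. The extinction probability is the smaller root: q = (2/7)/(12/19) = 19/42.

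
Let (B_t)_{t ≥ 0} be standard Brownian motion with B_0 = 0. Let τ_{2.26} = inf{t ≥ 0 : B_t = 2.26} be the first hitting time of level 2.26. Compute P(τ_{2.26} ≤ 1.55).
P(τ_{2.26} ≤ 1.55) = 2(1 − Φ(2.26/√1.55)) = 2(1 − Φ(1.8153)) ≈ 0.0695

By the reflection principle for standard BM, P(τ_b ≤ t) = 2 · P(B_t ≥ b). Since B_t ~ N(0, t), P(B_t ≥ 2.26) = 1 − Φ(2.26/√t) = 1 − Φ(2.26/√1.55) = 1 − Φ(1.8153) ≈ 0.03474. Doubling: P(τ_{2.26} ≤ 1.55) ≈ 2 · 0.03474 = 0.06948 ≈ 0.0695.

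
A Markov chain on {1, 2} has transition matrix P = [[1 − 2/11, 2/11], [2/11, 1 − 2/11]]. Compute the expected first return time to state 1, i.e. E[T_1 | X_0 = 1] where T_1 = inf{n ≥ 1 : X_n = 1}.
E[T_1 | X_0 = 1] = 1/π_1 = 2

For an irreducible recurrent Markov chain with stationary distribution π, E[T_i | X_0 = i] = 1/π_i (Kac's formula). Here π_1 = (2/11)/(2/11 + 2/11) = (2/11)/(4/11) = 1/2, so E[T_1 | X_0 = 1] = 1/π_1 = (2/11 + 2/11)/(2/11) = (4/11)/(2/11) = 2.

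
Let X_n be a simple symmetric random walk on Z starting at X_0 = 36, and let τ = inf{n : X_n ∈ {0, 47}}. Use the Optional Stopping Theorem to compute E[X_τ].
E[X_τ] = 36

X_n is a martingale and τ is a bounded-mean stopping time (indeed τ is finite a.s. with bounded expectation since the walk is in a bounded region). By the OST, E[X_τ] = E[X_0] = 36. Equivalently: E[X_τ] = 47 · P(hit 47 first) + 0 · P(hit 0 first) = 47 · (36/47) = 36.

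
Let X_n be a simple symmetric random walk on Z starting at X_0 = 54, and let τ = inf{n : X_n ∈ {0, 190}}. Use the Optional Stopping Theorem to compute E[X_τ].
E[X_τ] = 54

X_n is a martingale and τ is a bounded-mean stopping time (indeed τ is finite a.s. with bounded expectation since the walk is in a bounded region). By the OST, E[X_τ] = E[X_0] = 54. Equivalently: E[X_τ] = 190 · P(hit 190 first) + 0 · P(hit 0 first) = 190 · (54/190) = 54.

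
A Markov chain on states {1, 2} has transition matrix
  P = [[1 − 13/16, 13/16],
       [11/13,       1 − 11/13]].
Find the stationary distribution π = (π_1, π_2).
π_1 = 176/345, π_2 = 169/345

Solve πP = π with π_1 + π_2 = 1. From πP = π: π_1 · (1 − 13/16) + π_2 · 11/13 = π_1 ⇒ π_2 · 11/13 = π_1 · 13/16 ⇒ π_2/π_1 = (13/16)/(11/13) = 169/176. Together with π_1 + π_2 = 1:
  π_1 = (11/13)/(13/16 + 11/13) = (11/13)/(345/208) = 176/345,
  π_2 = (13/16)/(13/16 + 11/13) = (13/16)/(345/208) = 169/345.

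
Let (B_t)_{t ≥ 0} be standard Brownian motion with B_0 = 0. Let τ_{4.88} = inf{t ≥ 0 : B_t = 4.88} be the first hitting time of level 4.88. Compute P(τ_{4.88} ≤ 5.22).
P(τ_{4.88} ≤ 5.22) = 2(1 − Φ(4.88/√5.22)) = 2(1 − Φ(2.1359)) ≈ 0.0327

By the reflection principle for standard BM, P(τ_b ≤ t) = 2 · P(B_t ≥ b). Since B_t ~ N(0, t), P(B_t ≥ 4.88) = 1 − Φ(4.88/√t) = 1 − Φ(4.88/√5.22) = 1 − Φ(2.1359) ≈ 0.01634. Doubling: P(τ_{4.88} ≤ 5.22) ≈ 2 · 0.01634 = 0.03268 ≈ 0.0327.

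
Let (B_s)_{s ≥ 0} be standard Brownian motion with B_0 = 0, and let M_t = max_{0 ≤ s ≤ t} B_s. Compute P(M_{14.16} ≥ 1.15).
P(M_{14.16} ≥ 1.15) = 2·P(B_{14.16} ≥ 1.15) = 2(1 − Φ(1.15/√14.16)) ≈ 0.7599

By the reflection principle for Brownian motion, P(M_t ≥ a) = 2 · P(B_t ≥ a) for a ≥ 0. Since B_t ~ N(0, t), P(B_t ≥ 1.15) = 1 − Φ(1.15/√t) = 1 − Φ(1.15/√14.16) = 1 − Φ(0.3056). So
  P(M_{14.16} ≥ 1.15) = 2(1 − Φ(0.3056)) ≈ 0.7599.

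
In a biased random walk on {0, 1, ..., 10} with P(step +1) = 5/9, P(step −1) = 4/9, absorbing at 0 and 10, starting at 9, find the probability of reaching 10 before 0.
P(hit 10 before 0) = (1 − (4/5)^9) / (1 − (4/5)^10) = 8454905/8717049

Let u_k denote P(reach 10 before 0 | start at k). Boundary: u_0 = 0, u_10 = 1. Recurrence: u_k = 5/9·u_{k+1} + 4/9·u_{k-1} for 1 ≤ k ≤ 9. Try u_k = A + B·r^k with r = q/p = (4/9)/(5/9) = 4/5. Substitution satisfies the recurrence; boundary conditions give:
  u_k = (1 − r^k) / (1 − r^N) = (1 − (4/5)^9) / (1 − (4/5)^10) = 8454905/8717049.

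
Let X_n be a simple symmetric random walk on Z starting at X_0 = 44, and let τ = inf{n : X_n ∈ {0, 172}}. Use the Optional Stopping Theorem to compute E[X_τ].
E[X_τ] = 44

X_n is a martingale and τ is a bounded-mean stopping time (indeed τ is finite a.s. with bounded expectation since the walk is in a bounded region). By the OST, E[X_τ] = E[X_0] = 44. Equivalently: E[X_τ] = 172 · P(hit 172 first) + 0 · P(hit 0 first) = 172 · (44/172) = 44.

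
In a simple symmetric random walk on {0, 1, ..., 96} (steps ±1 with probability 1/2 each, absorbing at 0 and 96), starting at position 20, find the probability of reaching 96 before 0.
P(hit 96 before 0) = 20/96 = 5/24

Let u_k = P(hit 96 before 0 | start at k). Then u_0 = 0, u_96 = 1, and u_k = u_{k-1}/2 + u_{k+1}/2 for 1 ≤ k ≤ 95. This harmonic recurrence is solved by u_k = k/96, giving u_20 = 20/96 = 5/24.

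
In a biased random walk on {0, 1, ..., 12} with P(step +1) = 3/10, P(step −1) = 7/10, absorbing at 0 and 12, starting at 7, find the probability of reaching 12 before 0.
P(hit 12 before 0) = (1 − (7/3)^7) / (1 − (7/3)^12) = 49897377/3460188940

Let u_k denote P(reach 12 before 0 | start at k). Boundary: u_0 = 0, u_12 = 1. Recurrence: u_k = 3/10·u_{k+1} + 7/10·u_{k-1} for 1 ≤ k ≤ 11. Try u_k = A + B·r^k with r = q/p = (7/10)/(3/10) = 7/3. Substitution satisfies the recurrence; boundary conditions give:
  u_k = (1 − r^k) / (1 − r^N) = (1 − (7/3)^7) / (1 − (7/3)^12) = 49897377/3460188940.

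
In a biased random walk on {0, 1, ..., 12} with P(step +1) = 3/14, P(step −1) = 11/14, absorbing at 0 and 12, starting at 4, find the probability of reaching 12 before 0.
P(hit 12 before 0) = (1 − (11/3)^4) / (1 − (11/3)^12) = 6561/215551363

Let u_k denote P(reach 12 before 0 | start at k). Boundary: u_0 = 0, u_12 = 1. Recurrence: u_k = 3/14·u_{k+1} + 11/14·u_{k-1} for 1 ≤ k ≤ 11. Try u_k = A + B·r^k with r = q/p = (11/14)/(3/14) = 11/3. Substitution satisfies the recurrence; boundary conditions give:
  u_k = (1 − r^k) / (1 − r^N) = (1 − (11/3)^4) / (1 − (11/3)^12) = 6561/215551363.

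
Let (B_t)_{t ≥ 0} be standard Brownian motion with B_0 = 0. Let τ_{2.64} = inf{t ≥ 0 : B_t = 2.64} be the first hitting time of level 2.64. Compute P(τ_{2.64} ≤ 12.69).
P(τ_{2.64} ≤ 12.69) = 2(1 − Φ(2.64/√12.69)) = 2(1 − Φ(0.7411)) ≈ 0.4586

By the reflection principle for standard BM, P(τ_b ≤ t) = 2 · P(B_t ≥ b). Since B_t ~ N(0, t), P(B_t ≥ 2.64) = 1 − Φ(2.64/√t) = 1 − Φ(2.64/√12.69) = 1 − Φ(0.7411) ≈ 0.22932. Doubling: P(τ_{2.64} ≤ 12.69) ≈ 2 · 0.22932 = 0.45864 ≈ 0.4586.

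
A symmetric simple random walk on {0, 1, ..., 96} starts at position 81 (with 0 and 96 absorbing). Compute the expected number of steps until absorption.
E[τ | X_0 = 81] = 1215

Let v_k = E[τ | X_0 = k]. Boundary: v_0 = v_96 = 0. Recurrence: v_k = 1 + (v_{k-1} + v_{k+1})/2 for 1 ≤ k ≤ 95. The particular solution to v_k − (v_{k-1} + v_{k+1})/2 = 1 is v_k = −k^2. Adding homogeneous solution A + B k and matching boundaries gives v_k = k (96 − k). Substituting k = 81: v_81 = 81 · 15 = 1215.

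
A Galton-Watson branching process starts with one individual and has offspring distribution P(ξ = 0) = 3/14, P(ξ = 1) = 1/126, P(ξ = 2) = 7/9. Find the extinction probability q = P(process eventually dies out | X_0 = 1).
q = 27/98

The pgf is f(s) = 3/14 + 1/126·s + 7/9·s². The extinction probability q is the smallest fixed point of f in [0, 1]. Setting s = f(s):
  7/9·s² + (1/126 − 1)·s + 3/14 = 0
  7/9·s² − (3/14 + 7/9)·s + 3/14 = 0
which factors as (s − 1)·(7/9·s − 3/14) = 0, giving roots s = 1 and s = (3/14)/(7/9) = 27/98.
Mean offspring μ = 1/126 + 2·7/9 = 197/126 > 1 (supercritical), so q < 1. The extinction probability is the smaller root: q = (3/14)/(7/9) = 27/98.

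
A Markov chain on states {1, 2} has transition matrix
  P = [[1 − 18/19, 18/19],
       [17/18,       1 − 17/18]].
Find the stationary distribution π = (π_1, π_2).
π_1 = 323/647, π_2 = 324/647

Solve πP = π with π_1 + π_2 = 1. From πP = π: π_1 · (1 − 18/19) + π_2 · 17/18 = π_1 ⇒ π_2 · 17/18 = π_1 · 18/19 ⇒ π_2/π_1 = (18/19)/(17/18) = 324/323. Together with π_1 + π_2 = 1:
  π_1 = (17/18)/(18/19 + 17/18) = (17/18)/(647/342) = 323/647,
  π_2 = (18/19)/(18/19 + 17/18) = (18/19)/(647/342) = 324/647.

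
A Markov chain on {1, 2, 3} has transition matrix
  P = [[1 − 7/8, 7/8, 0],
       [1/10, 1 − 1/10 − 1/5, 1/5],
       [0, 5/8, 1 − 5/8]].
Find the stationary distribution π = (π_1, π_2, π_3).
π = (20/251, 175/251, 56/251)

This is a birth-death chain on three states, which satisfies detailed balance: π_1 · P_{12} = π_2 · P_{21} and π_2 · P_{23} = π_3 · P_{32}.
From π_1 · 7/8 = π_2 · 1/10: π_2/π_1 = (7/8)/(1/10) = 35/4.
From π_2 · 1/5 = π_3 · 5/8: π_3/π_2 = (1/5)/(5/8) = 8/25.
Take π_1 proportional to 1; then unnormalized π = (1, 35/4, 14/5). Normalize by dividing by the sum 251/20:
  π = (20/251, 175/251, 56/251).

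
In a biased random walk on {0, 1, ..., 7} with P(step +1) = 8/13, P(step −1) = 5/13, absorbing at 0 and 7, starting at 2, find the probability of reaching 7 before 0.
P(hit 7 before 0) = (1 − (5/8)^2) / (1 − (5/8)^7) = 425984/673009

Let u_k denote P(reach 7 before 0 | start at k). Boundary: u_0 = 0, u_7 = 1. Recurrence: u_k = 8/13·u_{k+1} + 5/13·u_{k-1} for 1 ≤ k ≤ 6. Try u_k = A + B·r^k with r = q/p = (5/13)/(8/13) = 5/8. Substitution satisfies the recurrence; boundary conditions give:
  u_k = (1 − r^k) / (1 − r^N) = (1 − (5/8)^2) / (1 − (5/8)^7) = 425984/673009.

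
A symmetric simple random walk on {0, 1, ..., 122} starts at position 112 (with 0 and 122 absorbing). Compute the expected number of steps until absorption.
E[τ | X_0 = 112] = 1120

Let v_k = E[τ | X_0 = k]. Boundary: v_0 = v_122 = 0. Recurrence: v_k = 1 + (v_{k-1} + v_{k+1})/2 for 1 ≤ k ≤ 121. The particular solution to v_k − (v_{k-1} + v_{k+1})/2 = 1 is v_k = −k^2. Adding homogeneous solution A + B k and matching boundaries gives v_k = k (122 − k). Substituting k = 112: v_112 = 112 · 10 = 1120.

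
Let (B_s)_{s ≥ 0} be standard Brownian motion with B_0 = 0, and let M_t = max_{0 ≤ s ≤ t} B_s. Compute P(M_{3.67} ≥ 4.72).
P(M_{3.67} ≥ 4.72) = 2·P(B_{3.67} ≥ 4.72) = 2(1 − Φ(4.72/√3.67)) ≈ 0.0137

By the reflection principle for Brownian motion, P(M_t ≥ a) = 2 · P(B_t ≥ a) for a ≥ 0. Since B_t ~ N(0, t), P(B_t ≥ 4.72) = 1 − Φ(4.72/√t) = 1 − Φ(4.72/√3.67) = 1 − Φ(2.4638). So
  P(M_{3.67} ≥ 4.72) = 2(1 − Φ(2.4638)) ≈ 0.0137.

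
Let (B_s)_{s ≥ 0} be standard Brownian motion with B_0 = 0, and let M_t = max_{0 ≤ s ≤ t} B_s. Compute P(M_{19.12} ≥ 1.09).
P(M_{19.12} ≥ 1.09) = 2·P(B_{19.12} ≥ 1.09) = 2(1 − Φ(1.09/√19.12)) ≈ 0.8031

By the reflection principle for Brownian motion, P(M_t ≥ a) = 2 · P(B_t ≥ a) for a ≥ 0. Since B_t ~ N(0, t), P(B_t ≥ 1.09) = 1 − Φ(1.09/√t) = 1 − Φ(1.09/√19.12) = 1 − Φ(0.2493). So
  P(M_{19.12} ≥ 1.09) = 2(1 − Φ(0.2493)) ≈ 0.8031.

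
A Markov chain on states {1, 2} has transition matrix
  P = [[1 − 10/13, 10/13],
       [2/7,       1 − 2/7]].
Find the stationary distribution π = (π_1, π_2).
π_1 = 13/48, π_2 = 35/48

Solve πP = π with π_1 + π_2 = 1. From πP = π: π_1 · (1 − 10/13) + π_2 · 2/7 = π_1 ⇒ π_2 · 2/7 = π_1 · 10/13 ⇒ π_2/π_1 = (10/13)/(2/7) = 35/13. Together with π_1 + π_2 = 1:
  π_1 = (2/7)/(10/13 + 2/7) = (2/7)/(96/91) = 13/48,
  π_2 = (10/13)/(10/13 + 2/7) = (10/13)/(96/91) = 35/48.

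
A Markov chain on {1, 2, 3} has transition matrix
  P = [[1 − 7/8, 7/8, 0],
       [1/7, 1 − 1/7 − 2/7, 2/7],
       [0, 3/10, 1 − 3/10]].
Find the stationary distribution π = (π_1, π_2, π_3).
π = (24/311, 147/311, 140/311)

This is a birth-death chain on three states, which satisfies detailed balance: π_1 · P_{12} = π_2 · P_{21} and π_2 · P_{23} = π_3 · P_{32}.
From π_1 · 7/8 = π_2 · 1/7: π_2/π_1 = (7/8)/(1/7) = 49/8.
From π_2 · 2/7 = π_3 · 3/10: π_3/π_2 = (2/7)/(3/10) = 20/21.
Take π_1 proportional to 1; then unnormalized π = (1, 49/8, 35/6). Normalize by dividing by the sum 311/24:
  π = (24/311, 147/311, 140/311).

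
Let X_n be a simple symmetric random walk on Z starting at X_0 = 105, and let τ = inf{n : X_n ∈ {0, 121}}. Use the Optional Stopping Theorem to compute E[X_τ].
E[X_τ] = 105

X_n is a martingale and τ is a bounded-mean stopping time (indeed τ is finite a.s. with bounded expectation since the walk is in a bounded region). By the OST, E[X_τ] = E[X_0] = 105. Equivalently: E[X_τ] = 121 · P(hit 121 first) + 0 · P(hit 0 first) = 121 · (105/121) = 105.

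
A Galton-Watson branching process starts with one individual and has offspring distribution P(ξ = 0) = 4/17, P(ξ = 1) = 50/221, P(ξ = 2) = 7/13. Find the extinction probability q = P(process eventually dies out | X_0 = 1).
q = 52/119

The pgf is f(s) = 4/17 + 50/221·s + 7/13·s². The extinction probability q is the smallest fixed point of f in [0, 1]. Setting s = f(s):
  7/13·s² + (50/221 − 1)·s + 4/17 = 0
  7/13·s² − (4/17 + 7/13)·s + 4/17 = 0
which factors as (s − 1)·(7/13·s − 4/17) = 0, giving roots s = 1 and s = (4/17)/(7/13) = 52/119.
Mean offspring μ = 50/221 + 2·7/13 = 288/221 > 1 (supercritical), so q < 1. The extinction probability is the smaller root: q = (4/17)/(7/13) = 52/119.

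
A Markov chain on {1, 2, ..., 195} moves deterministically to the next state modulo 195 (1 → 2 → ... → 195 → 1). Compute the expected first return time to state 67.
E[T_67 | X_0 = 67] = 195

The chain cycles deterministically, so starting at state 67 it returns in exactly 195 steps. Equivalently, the stationary distribution is uniform π_j = 1/195 for every state j, so by Kac's formula E[T_67] = 1/π_67 = 195.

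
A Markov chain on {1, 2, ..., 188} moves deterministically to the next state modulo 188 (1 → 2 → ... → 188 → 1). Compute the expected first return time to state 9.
E[T_9 | X_0 = 9] = 188

The chain cycles deterministically, so starting at state 9 it returns in exactly 188 steps. Equivalently, the stationary distribution is uniform π_j = 1/188 for every state j, so by Kac's formula E[T_9] = 1/π_9 = 188.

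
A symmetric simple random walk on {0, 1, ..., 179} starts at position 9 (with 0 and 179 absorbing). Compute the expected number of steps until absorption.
E[τ | X_0 = 9] = 1530

Let v_k = E[τ | X_0 = k]. Boundary: v_0 = v_179 = 0. Recurrence: v_k = 1 + (v_{k-1} + v_{k+1})/2 for 1 ≤ k ≤ 178. The particular solution to v_k − (v_{k-1} + v_{k+1})/2 = 1 is v_k = −k^2. Adding homogeneous solution A + B k and matching boundaries gives v_k = k (179 − k). Substituting k = 9: v_9 = 9 · 170 = 1530.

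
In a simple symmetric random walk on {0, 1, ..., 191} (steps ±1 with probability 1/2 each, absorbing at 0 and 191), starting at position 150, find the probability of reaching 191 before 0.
P(hit 191 before 0) = 150/191

Let u_k = P(hit 191 before 0 | start at k). Then u_0 = 0, u_191 = 1, and u_k = u_{k-1}/2 + u_{k+1}/2 for 1 ≤ k ≤ 190. This harmonic recurrence is solved by u_k = k/191, giving u_150 = 150/191.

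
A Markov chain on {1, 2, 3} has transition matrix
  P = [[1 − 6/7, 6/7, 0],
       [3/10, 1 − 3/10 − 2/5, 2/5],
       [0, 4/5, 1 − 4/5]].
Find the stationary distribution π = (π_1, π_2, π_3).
π = (7/37, 20/37, 10/37)

This is a birth-death chain on three states, which satisfies detailed balance: π_1 · P_{12} = π_2 · P_{21} and π_2 · P_{23} = π_3 · P_{32}.
From π_1 · 6/7 = π_2 · 3/10: π_2/π_1 = (6/7)/(3/10) = 20/7.
From π_2 · 2/5 = π_3 · 4/5: π_3/π_2 = (2/5)/(4/5) = 1/2.
Take π_1 proportional to 1; then unnormalized π = (1, 20/7, 10/7). Normalize by dividing by the sum 37/7:
  π = (7/37, 20/37, 10/37).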